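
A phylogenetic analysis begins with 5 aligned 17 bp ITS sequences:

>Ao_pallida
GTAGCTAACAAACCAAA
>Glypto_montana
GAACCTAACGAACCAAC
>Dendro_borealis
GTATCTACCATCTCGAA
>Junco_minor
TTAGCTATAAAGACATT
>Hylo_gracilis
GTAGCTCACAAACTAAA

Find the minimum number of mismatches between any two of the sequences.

2

Pairwise Hamming distances:
  Ao_pallida vs Glypto_montana: 4
  Ao_pallida vs Dendro_borealis: 6
  Ao_pallida vs Junco_minor: 7
  Ao_pallida vs Hylo_gracilis: 2
  Glypto_montana vs Dendro_borealis: 9
  Glypto_montana vs Junco_minor: 10
  Glypto_montana vs Hylo_gracilis: 6
  Dendro_borealis vs Junco_minor: 10
  Dendro_borealis vs Hylo_gracilis: 8
  Junco_minor vs Hylo_gracilis: 9
The smallest is 2, between Ao_pallida and Hylo_gracilis.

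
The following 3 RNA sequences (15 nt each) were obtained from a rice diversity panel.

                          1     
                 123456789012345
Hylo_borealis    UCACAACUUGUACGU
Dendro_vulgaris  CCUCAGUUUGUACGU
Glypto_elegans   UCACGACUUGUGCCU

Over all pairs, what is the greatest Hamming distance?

Pairwise Hamming distances:
  Hylo_borealis vs Dendro_vulgaris: 4
  Hylo_borealis vs Glypto_elegans: 3
  Dendro_vulgaris vs Glypto_elegans: 7
The largest is 7, between Dendro_vulgaris and Glypto_elegans.

7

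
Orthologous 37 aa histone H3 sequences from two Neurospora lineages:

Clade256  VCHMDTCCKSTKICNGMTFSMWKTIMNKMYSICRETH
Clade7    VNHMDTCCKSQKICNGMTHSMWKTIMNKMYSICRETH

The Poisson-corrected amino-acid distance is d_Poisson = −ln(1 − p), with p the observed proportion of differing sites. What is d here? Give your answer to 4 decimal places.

Differing sites — 2:C/N; 11:T/Q; 19:F/H.
p = 3/37 = 0.081081.
d = −ln(1 − 0.081081) = −ln(0.918919) = 0.0846.

0.0846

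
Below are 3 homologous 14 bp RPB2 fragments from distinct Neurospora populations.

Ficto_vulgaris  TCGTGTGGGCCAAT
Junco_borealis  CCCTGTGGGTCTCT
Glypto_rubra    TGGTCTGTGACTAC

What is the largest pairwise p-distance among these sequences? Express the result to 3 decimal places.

0.571

Pairwise Hamming distances:
  Ficto_vulgaris vs Junco_borealis: 5
  Ficto_vulgaris vs Glypto_rubra: 6
  Junco_borealis vs Glypto_rubra: 8
The largest is 8 mismatches, between Junco_borealis and Glypto_rubra; p = 8/14 = 0.571.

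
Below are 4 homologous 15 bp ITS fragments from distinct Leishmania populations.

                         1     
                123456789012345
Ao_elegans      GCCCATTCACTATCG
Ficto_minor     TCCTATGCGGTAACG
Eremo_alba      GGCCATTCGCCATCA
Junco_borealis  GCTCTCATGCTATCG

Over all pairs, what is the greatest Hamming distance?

Pairwise Hamming distances:
  Ao_elegans vs Ficto_minor: 6
  Ao_elegans vs Eremo_alba: 4
  Ao_elegans vs Junco_borealis: 6
  Ficto_minor vs Eremo_alba: 8
  Ficto_minor vs Junco_borealis: 9
  Eremo_alba vs Junco_borealis: 8
The largest is 9, between Ficto_minor and Junco_borealis.

9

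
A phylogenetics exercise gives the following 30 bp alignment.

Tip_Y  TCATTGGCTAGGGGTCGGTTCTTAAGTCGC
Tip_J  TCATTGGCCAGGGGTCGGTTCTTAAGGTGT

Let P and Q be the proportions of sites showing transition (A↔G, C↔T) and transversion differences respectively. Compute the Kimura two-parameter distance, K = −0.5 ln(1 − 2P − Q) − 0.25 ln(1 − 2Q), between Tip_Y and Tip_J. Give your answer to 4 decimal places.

The sequences differ at positions 9 (T/C, transition), 27 (T/G, transversion), 28 (C/T, transition), 30 (C/T, transition).
Of the 4 differences, 3 transitions and 1 transversion over 30 sites: P = 3/30 = 0.100000, Q = 1/30 = 0.033333.
d = −0.5·ln(0.766667) − 0.25·ln(0.933334) = −0.5·(-0.265703) − 0.25·(-0.068992) = 0.1501.

0.1501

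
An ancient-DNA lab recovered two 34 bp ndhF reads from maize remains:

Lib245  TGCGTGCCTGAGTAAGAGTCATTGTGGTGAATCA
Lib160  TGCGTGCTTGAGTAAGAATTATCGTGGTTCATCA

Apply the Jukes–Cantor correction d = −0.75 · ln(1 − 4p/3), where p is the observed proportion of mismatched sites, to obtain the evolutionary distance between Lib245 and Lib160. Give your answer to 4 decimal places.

0.2012

Differing sites — 8:C/T; 18:G/A; 20:C/T; 23:T/C; 29:G/T; 30:A/C.
p = 6/34 = 0.176471.
d = −0.75 · ln(1 − (4/3)·0.176471) = −0.75 · ln(0.764705) = −0.75 · (-0.268265) = 0.2012.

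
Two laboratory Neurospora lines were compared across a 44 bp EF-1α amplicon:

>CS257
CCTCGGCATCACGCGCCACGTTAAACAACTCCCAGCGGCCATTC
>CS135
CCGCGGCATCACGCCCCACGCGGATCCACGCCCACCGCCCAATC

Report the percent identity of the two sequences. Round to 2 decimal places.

75.00%

The sequences differ at positions 3 (T/G), 15 (G/C), 21 (T/C), 22 (T/G), 23 (A/G), 25 (A/T), 27 (A/C), 30 (T/G), 35 (G/C), 38 (G/C), 42 (T/A).
33 of the 44 sites match, so the percent identity is 33/44 × 100 = 75.00%.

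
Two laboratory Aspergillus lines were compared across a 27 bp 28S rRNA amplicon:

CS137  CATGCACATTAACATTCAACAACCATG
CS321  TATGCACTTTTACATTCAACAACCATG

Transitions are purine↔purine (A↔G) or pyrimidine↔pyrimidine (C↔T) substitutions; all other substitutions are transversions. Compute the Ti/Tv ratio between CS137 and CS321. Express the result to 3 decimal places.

0.500

Mismatches occur at site 1 (C/T, transition), site 8 (A/T, transversion), site 11 (A/T, transversion).
Of the 3 differences, 1 transition and 2 transversions, so Ti/Tv = 1/2 = 0.500.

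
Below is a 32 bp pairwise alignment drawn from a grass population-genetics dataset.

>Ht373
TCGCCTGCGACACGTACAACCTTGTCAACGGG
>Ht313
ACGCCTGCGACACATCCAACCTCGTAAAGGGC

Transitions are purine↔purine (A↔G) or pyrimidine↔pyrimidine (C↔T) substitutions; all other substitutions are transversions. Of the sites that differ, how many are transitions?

2

Differing sites — 1:T/A (Tv); 14:G/A (Ti); 16:A/C (Tv); 23:T/C (Ti); 26:C/A (Tv); 29:C/G (Tv); 32:G/C (Tv).
Of the 7 differences, 2 transitions and 5 transversions, so the answer is 2.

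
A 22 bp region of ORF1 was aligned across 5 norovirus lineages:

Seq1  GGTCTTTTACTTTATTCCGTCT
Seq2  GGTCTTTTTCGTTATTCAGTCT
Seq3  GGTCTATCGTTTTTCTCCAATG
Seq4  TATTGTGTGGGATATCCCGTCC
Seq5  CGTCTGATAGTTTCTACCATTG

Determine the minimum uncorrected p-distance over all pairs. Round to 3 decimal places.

0.136

Pairwise Hamming distances:
  Seq1 vs Seq2: 3
  Seq1 vs Seq3: 10
  Seq1 vs Seq4: 11
  Seq1 vs Seq5: 9
  Seq2 vs Seq3: 12
  Seq2 vs Seq4: 11
  Seq2 vs Seq5: 12
  Seq3 vs Seq4: 17
  Seq3 vs Seq5: 10
  Seq4 vs Seq5: 14
The smallest is 3 mismatches, between Seq1 and Seq2; p = 3/22 = 0.136.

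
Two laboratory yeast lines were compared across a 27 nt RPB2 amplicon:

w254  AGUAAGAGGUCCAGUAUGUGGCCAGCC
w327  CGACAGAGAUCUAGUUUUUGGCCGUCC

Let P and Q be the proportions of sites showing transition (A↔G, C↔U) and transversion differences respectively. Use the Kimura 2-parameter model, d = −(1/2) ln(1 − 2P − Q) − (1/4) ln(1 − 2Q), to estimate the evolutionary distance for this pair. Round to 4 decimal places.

0.4408

Mismatches occur at site 1 (A/C, transversion), site 3 (U/A, transversion), site 4 (A/C, transversion), site 9 (G/A, transition), site 12 (C/U, transition), site 16 (A/U, transversion), site 18 (G/U, transversion), site 24 (A/G, transition), site 25 (G/U, transversion).
Of the 9 differences, 3 transitions and 6 transversions over 27 sites: P = 3/27 = 0.111111, Q = 6/27 = 0.222222.
d = −0.5·ln(0.555556) − 0.25·ln(0.555556) = −0.5·(-0.587786) − 0.25·(-0.587786) = 0.4408.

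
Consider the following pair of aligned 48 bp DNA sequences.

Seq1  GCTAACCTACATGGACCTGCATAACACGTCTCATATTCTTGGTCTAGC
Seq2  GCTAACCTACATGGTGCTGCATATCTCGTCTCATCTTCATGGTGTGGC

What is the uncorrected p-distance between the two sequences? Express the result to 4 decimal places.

The sequences differ at positions 15 (A/T), 16 (C/G), 24 (A/T), 26 (A/T), 35 (A/C), 39 (T/A), 44 (C/G), 46 (A/G).
There are 8 differences over 48 sites, so p = 8/48 = 0.1667.

0.1667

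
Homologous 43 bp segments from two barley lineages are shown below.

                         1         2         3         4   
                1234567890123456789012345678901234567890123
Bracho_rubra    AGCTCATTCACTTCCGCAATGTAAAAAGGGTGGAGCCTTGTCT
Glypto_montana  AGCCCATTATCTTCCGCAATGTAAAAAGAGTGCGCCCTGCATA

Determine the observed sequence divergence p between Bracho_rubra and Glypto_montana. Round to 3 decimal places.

Mismatches occur at site 4 (T/C), site 9 (C/A), site 10 (A/T), site 29 (G/A), site 33 (G/C), site 34 (A/G), site 35 (G/C), site 39 (T/G), site 40 (G/C), site 41 (T/A), site 42 (C/T), site 43 (T/A).
There are 12 differences over 43 sites, so p = 12/43 = 0.279.

0.279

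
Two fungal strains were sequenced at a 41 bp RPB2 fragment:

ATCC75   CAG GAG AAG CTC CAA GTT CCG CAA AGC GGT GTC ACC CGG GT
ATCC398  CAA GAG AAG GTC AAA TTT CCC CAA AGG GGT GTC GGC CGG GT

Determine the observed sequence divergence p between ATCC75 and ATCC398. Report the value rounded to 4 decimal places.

The sequences differ at positions 3 (G/A), 10 (C/G), 13 (C/A), 16 (G/T), 21 (G/C), 27 (C/G), 34 (A/G), 35 (C/G).
There are 8 differences over 41 sites, so p = 8/41 = 0.1951.

0.1951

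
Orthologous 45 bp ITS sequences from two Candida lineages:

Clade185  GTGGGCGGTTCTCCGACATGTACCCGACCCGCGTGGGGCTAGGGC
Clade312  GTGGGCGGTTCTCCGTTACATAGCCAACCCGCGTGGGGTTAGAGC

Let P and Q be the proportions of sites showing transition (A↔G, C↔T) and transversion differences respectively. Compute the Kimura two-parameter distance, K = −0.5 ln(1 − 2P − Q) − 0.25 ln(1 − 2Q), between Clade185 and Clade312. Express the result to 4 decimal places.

0.2096

Mismatches occur at site 16 (A/T, transversion), site 17 (C/T, transition), site 19 (T/C, transition), site 20 (G/A, transition), site 23 (C/G, transversion), site 26 (G/A, transition), site 39 (C/T, transition), site 43 (G/A, transition).
Of the 8 differences, 6 transitions and 2 transversions over 45 sites: P = 6/45 = 0.133333, Q = 2/45 = 0.044444.
d = −0.5·ln(0.688890) − 0.25·ln(0.911112) = −0.5·(-0.372674) − 0.25·(-0.093089) = 0.2096.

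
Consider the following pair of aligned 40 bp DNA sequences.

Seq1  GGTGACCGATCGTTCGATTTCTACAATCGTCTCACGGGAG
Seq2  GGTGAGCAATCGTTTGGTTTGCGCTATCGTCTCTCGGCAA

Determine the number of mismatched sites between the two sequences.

11

Differing sites — 6:C/G; 8:G/A; 15:C/T; 17:A/G; 21:C/G; 22:T/C; 23:A/G; 25:A/T; 34:A/T; 38:G/C; 40:G/A.
That gives 11 mismatches out of 40 aligned sites, so the Hamming distance is 11.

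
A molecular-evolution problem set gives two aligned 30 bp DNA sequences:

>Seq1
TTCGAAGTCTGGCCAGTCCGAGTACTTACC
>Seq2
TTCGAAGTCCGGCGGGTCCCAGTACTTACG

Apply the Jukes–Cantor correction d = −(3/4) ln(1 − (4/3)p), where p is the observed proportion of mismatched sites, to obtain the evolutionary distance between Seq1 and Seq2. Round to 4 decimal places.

0.1885

The sequences differ at positions 10 (T/C), 14 (C/G), 15 (A/G), 20 (G/C), 30 (C/G).
p = 5/30 = 0.166667.
d = −0.75 · ln(1 − (4/3)·0.166667) = −0.75 · ln(0.777777) = −0.75 · (-0.251315) = 0.1885.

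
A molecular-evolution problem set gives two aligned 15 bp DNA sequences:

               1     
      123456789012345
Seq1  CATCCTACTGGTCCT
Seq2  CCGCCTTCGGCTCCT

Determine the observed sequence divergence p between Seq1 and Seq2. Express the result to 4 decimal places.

The sequences differ at positions 2 (A/C), 3 (T/G), 7 (A/T), 9 (T/G), 11 (G/C).
There are 5 differences over 15 sites, so p = 5/15 = 0.3333.

0.3333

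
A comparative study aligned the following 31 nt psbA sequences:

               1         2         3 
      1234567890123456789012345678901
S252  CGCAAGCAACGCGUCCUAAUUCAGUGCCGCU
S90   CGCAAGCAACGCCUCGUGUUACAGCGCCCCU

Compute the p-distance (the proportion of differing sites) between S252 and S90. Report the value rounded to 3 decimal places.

The sequences differ at positions 13 (G/C), 16 (C/G), 18 (A/G), 19 (A/U), 21 (U/A), 25 (U/C), 29 (G/C).
There are 7 differences over 31 sites, so p = 7/31 = 0.226.

0.226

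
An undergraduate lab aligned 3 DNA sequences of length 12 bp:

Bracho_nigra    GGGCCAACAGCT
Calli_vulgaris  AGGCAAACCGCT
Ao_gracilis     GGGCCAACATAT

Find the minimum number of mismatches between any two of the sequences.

2

Pairwise Hamming distances:
  Bracho_nigra vs Calli_vulgaris: 3
  Bracho_nigra vs Ao_gracilis: 2
  Calli_vulgaris vs Ao_gracilis: 5
The smallest is 2, between Bracho_nigra and Ao_gracilis.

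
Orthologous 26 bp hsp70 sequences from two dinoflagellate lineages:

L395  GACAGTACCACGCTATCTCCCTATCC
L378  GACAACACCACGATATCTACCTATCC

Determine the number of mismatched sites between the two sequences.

Differing sites — 5:G/A; 6:T/C; 13:C/A; 19:C/A.
That gives 4 mismatches out of 26 aligned sites, so the Hamming distance is 4.

4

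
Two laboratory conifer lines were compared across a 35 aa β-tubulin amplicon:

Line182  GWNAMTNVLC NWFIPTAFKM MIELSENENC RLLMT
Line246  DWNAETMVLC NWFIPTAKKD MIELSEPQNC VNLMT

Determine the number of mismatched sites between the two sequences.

Mismatches occur at site 1 (G↔D), site 5 (M↔E), site 7 (N↔M), site 18 (F↔K), site 20 (M↔D), site 27 (N↔P), site 28 (E↔Q), site 31 (R↔V), site 32 (L↔N).
That gives 9 mismatches out of 35 aligned sites, so the Hamming distance is 9.

9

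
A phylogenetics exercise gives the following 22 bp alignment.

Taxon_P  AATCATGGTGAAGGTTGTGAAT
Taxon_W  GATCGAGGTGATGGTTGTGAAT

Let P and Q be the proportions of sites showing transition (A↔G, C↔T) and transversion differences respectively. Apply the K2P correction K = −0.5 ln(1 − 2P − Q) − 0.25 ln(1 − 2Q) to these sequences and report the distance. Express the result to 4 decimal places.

The sequences differ at positions 1 (A/G, transition), 5 (A/G, transition), 6 (T/A, transversion), 12 (A/T, transversion).
Of the 4 differences, 2 transitions and 2 transversions over 22 sites: P = 2/22 = 0.090909, Q = 2/22 = 0.090909.
d = −0.5·ln(0.727273) − 0.25·ln(0.818182) = −0.5·(-0.318453) − 0.25·(-0.200670) = 0.2094.

0.2094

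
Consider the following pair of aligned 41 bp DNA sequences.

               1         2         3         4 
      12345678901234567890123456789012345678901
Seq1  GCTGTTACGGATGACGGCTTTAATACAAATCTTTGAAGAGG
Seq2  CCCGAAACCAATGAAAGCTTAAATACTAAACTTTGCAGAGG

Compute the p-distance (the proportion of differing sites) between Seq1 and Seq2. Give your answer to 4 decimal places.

Differing sites — 1:G/C; 3:T/C; 5:T/A; 6:T/A; 9:G/C; 10:G/A; 15:C/A; 16:G/A; 21:T/A; 27:A/T; 30:T/A; 36:A/C.
There are 12 differences over 41 sites, so p = 12/41 = 0.2927.

0.2927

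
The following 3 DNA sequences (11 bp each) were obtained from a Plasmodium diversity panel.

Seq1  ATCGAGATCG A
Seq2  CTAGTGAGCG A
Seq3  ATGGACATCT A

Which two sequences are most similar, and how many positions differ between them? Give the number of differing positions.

3

Pairwise Hamming distances:
  Seq1 vs Seq2: 4
  Seq1 vs Seq3: 3
  Seq2 vs Seq3: 6
The smallest is 3, between Seq1 and Seq3.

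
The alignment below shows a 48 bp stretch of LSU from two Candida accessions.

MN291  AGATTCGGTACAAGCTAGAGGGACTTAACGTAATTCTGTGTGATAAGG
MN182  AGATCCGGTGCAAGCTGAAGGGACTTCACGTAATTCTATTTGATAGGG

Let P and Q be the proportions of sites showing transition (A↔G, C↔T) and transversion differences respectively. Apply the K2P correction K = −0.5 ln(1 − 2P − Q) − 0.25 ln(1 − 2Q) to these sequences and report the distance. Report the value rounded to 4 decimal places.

0.1942

Mismatches occur at site 5 (T↔C, transition), site 10 (A↔G, transition), site 17 (A↔G, transition), site 18 (G↔A, transition), site 27 (A↔C, transversion), site 38 (G↔A, transition), site 40 (G↔T, transversion), site 46 (A↔G, transition).
Of the 8 differences, 6 transitions and 2 transversions over 48 sites: P = 6/48 = 0.125000, Q = 2/48 = 0.041667.
d = −0.5·ln(0.708333) − 0.25·ln(0.916666) = −0.5·(-0.344841) − 0.25·(-0.087012) = 0.1942.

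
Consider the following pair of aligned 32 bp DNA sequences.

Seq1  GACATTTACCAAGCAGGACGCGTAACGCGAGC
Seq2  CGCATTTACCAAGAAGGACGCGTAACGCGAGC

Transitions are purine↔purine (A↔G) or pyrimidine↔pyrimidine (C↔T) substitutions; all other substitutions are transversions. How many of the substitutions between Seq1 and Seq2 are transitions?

1

The sequences differ at positions 1 (G/C, transversion), 2 (A/G, transition), 14 (C/A, transversion).
Of the 3 differences, 1 transition and 2 transversions, so the answer is 1.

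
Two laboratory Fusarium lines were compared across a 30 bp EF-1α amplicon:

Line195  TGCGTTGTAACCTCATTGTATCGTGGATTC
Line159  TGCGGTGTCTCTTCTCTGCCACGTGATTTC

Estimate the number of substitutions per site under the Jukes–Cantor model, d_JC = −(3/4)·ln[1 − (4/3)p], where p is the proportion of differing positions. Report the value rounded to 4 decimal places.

0.5034

Differing sites — 5:T/G; 9:A/C; 10:A/T; 12:C/T; 15:A/T; 16:T/C; 19:T/C; 20:A/C; 21:T/A; 26:G/A; 27:A/T.
p = 11/30 = 0.366667.
d = −0.75 · ln(1 − (4/3)·0.366667) = −0.75 · ln(0.511111) = −0.75 · (-0.671168) = 0.5034.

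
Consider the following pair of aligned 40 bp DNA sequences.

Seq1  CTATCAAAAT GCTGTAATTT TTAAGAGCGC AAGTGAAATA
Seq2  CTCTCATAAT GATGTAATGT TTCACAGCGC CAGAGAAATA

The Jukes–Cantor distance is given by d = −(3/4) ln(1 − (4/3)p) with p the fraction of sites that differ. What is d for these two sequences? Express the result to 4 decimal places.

The sequences differ at positions 3 (A/C), 7 (A/T), 12 (C/A), 19 (T/G), 23 (A/C), 25 (G/C), 31 (A/C), 34 (T/A).
p = 8/40 = 0.200000.
d = −0.75 · ln(1 − (4/3)·0.200000) = −0.75 · ln(0.733333) = −0.75 · (-0.310155) = 0.2326.

0.2326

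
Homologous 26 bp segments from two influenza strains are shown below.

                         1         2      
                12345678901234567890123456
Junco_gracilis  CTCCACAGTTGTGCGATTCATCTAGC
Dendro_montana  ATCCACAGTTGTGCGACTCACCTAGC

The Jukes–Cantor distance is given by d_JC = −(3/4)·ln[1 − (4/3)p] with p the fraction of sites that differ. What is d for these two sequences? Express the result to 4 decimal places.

Mismatches occur at site 1 (C↔A), site 17 (T↔C), site 21 (T↔C).
p = 3/26 = 0.115385.
d = −0.75 · ln(1 − (4/3)·0.115385) = −0.75 · ln(0.846153) = −0.75 · (-0.167055) = 0.1253.

0.1253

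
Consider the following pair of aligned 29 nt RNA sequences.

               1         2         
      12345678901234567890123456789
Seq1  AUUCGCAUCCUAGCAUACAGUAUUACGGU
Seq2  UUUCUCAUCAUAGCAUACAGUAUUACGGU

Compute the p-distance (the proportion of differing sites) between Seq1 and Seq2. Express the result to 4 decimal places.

0.1034

Mismatches occur at site 1 (A/U), site 5 (G/U), site 10 (C/A).
There are 3 differences over 29 sites, so p = 3/29 = 0.1034.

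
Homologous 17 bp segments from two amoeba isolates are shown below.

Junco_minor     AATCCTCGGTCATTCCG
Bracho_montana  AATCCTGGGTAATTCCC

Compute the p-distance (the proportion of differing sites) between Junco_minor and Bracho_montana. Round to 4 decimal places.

0.1765

Mismatches occur at site 7 (C→G), site 11 (C→A), site 17 (G→C).
There are 3 differences over 17 sites, so p = 3/17 = 0.1765.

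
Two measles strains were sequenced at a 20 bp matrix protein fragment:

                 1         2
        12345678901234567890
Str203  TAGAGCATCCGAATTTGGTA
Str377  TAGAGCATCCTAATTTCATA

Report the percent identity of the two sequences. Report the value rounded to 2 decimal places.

Differing sites — 11:G/T; 17:G/C; 18:G/A.
17 of the 20 sites match, so the percent identity is 17/20 × 100 = 85.00%.

85.00%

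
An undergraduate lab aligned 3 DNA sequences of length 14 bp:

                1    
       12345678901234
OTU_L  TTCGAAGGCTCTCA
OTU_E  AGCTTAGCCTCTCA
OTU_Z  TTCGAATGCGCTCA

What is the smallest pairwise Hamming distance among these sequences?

Pairwise Hamming distances:
  OTU_L vs OTU_E: 5
  OTU_L vs OTU_Z: 2
  OTU_E vs OTU_Z: 7
The smallest is 2, between OTU_L and OTU_Z.

2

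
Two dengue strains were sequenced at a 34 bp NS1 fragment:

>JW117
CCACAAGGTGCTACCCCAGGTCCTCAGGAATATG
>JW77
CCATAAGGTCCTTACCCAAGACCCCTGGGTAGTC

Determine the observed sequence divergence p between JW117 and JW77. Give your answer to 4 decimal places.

0.3824

The sequences differ at positions 4 (C/T), 10 (G/C), 13 (A/T), 14 (C/A), 19 (G/A), 21 (T/A), 24 (T/C), 26 (A/T), 29 (A/G), 30 (A/T), 31 (T/A), 32 (A/G), 34 (G/C).
There are 13 differences over 34 sites, so p = 13/34 = 0.3824.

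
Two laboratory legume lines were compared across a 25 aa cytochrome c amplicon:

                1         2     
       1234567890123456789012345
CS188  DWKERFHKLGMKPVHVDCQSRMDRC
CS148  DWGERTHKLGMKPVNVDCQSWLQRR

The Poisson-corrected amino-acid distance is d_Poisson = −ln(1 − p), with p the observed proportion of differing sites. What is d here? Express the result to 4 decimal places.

0.3285

Mismatches occur at site 3 (K↔G), site 6 (F↔T), site 15 (H↔N), site 21 (R↔W), site 22 (M↔L), site 23 (D↔Q), site 25 (C↔R).
p = 7/25 = 0.280000.
d = −ln(1 − 0.280000) = −ln(0.720000) = 0.3285.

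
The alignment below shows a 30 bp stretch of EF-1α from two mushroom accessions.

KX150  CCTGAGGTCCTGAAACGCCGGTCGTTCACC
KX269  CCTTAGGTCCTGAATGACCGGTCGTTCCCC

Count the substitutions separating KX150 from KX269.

5

The sequences differ at positions 4 (G/T), 15 (A/T), 16 (C/G), 17 (G/A), 28 (A/C).
That gives 5 mismatches out of 30 aligned sites, so the Hamming distance is 5.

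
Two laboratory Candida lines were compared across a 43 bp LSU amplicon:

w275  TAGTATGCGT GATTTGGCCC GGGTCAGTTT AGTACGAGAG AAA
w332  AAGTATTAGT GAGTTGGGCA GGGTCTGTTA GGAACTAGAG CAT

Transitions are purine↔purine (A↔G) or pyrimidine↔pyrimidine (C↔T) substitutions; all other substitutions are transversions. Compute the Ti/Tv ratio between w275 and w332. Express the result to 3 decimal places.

0.083

Mismatches occur at site 1 (T↔A, transversion), site 7 (G↔T, transversion), site 8 (C↔A, transversion), site 13 (T↔G, transversion), site 18 (C↔G, transversion), site 20 (C↔A, transversion), site 26 (A↔T, transversion), site 30 (T↔A, transversion), site 31 (A↔G, transition), site 33 (T↔A, transversion), site 36 (G↔T, transversion), site 41 (A↔C, transversion), site 43 (A↔T, transversion).
Of the 13 differences, 1 transition and 12 transversions, so Ti/Tv = 1/12 = 0.083.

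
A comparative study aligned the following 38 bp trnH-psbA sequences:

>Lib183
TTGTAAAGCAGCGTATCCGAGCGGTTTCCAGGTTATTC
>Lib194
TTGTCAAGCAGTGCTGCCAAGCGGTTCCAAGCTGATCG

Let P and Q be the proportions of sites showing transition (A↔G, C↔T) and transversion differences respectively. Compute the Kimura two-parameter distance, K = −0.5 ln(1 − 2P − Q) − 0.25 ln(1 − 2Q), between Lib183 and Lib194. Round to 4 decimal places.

0.4114

Differing sites — 5:A/C (Tv); 12:C/T (Ti); 14:T/C (Ti); 15:A/T (Tv); 16:T/G (Tv); 19:G/A (Ti); 27:T/C (Ti); 29:C/A (Tv); 32:G/C (Tv); 34:T/G (Tv); 37:T/C (Ti); 38:C/G (Tv).
Of the 12 differences, 5 transitions and 7 transversions over 38 sites: P = 5/38 = 0.131579, Q = 7/38 = 0.184211.
d = −0.5·ln(0.552631) − 0.25·ln(0.631578) = −0.5·(-0.593065) − 0.25·(-0.459534) = 0.4114.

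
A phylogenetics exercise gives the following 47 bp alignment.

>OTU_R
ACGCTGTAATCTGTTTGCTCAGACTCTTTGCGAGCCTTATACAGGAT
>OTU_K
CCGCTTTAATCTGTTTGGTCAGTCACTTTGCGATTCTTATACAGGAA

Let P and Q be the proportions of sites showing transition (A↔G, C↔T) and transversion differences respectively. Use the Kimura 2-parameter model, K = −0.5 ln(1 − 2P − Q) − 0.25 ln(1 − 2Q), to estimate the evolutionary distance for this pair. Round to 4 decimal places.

0.1947

The sequences differ at positions 1 (A/C, transversion), 6 (G/T, transversion), 18 (C/G, transversion), 23 (A/T, transversion), 25 (T/A, transversion), 34 (G/T, transversion), 35 (C/T, transition), 47 (T/A, transversion).
Of the 8 differences, 1 transition and 7 transversions over 47 sites: P = 1/47 = 0.021277, Q = 7/47 = 0.148936.
d = −0.5·ln(0.808510) − 0.25·ln(0.702128) = −0.5·(-0.212562) − 0.25·(-0.353640) = 0.1947.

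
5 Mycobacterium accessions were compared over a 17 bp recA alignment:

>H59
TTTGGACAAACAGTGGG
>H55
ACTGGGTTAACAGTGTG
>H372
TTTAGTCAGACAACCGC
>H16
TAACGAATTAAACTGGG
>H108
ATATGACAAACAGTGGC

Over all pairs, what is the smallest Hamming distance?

4

Pairwise Hamming distances:
  H59 vs H55: 6
  H59 vs H372: 7
  H59 vs H16: 8
  H59 vs H108: 4
  H55 vs H372: 12
  H55 vs H16: 10
  H55 vs H108: 8
  H372 vs H16: 12
  H372 vs H108: 8
  H16 vs H108: 9
The smallest is 4, between H59 and H108.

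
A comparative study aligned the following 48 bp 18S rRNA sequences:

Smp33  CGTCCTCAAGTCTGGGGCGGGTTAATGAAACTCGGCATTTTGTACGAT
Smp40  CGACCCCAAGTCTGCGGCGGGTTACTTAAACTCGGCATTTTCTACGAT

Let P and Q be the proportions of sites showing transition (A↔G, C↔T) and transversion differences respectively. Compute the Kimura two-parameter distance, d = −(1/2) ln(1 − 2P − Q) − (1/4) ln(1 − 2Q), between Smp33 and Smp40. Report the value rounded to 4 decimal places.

Mismatches occur at site 3 (T↔A, transversion), site 6 (T↔C, transition), site 15 (G↔C, transversion), site 25 (A↔C, transversion), site 27 (G↔T, transversion), site 42 (G↔C, transversion).
Of the 6 differences, 1 transition and 5 transversions over 48 sites: P = 1/48 = 0.020833, Q = 5/48 = 0.104167.
d = −0.5·ln(0.854167) − 0.25·ln(0.791666) = −0.5·(-0.157629) − 0.25·(-0.233616) = 0.1372.

0.1372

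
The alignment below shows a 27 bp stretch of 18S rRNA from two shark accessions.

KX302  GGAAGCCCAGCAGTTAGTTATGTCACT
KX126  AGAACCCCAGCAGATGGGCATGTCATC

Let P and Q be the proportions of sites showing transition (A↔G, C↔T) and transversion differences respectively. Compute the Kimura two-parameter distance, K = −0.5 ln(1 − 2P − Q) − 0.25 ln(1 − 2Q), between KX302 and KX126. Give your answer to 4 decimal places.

0.3912

Differing sites — 1:G/A (Ti); 5:G/C (Tv); 14:T/A (Tv); 16:A/G (Ti); 18:T/G (Tv); 19:T/C (Ti); 26:C/T (Ti); 27:T/C (Ti).
Of the 8 differences, 5 transitions and 3 transversions over 27 sites: P = 5/27 = 0.185185, Q = 3/27 = 0.111111.
d = −0.5·ln(0.518519) − 0.25·ln(0.777778) = −0.5·(-0.656779) − 0.25·(-0.251314) = 0.3912.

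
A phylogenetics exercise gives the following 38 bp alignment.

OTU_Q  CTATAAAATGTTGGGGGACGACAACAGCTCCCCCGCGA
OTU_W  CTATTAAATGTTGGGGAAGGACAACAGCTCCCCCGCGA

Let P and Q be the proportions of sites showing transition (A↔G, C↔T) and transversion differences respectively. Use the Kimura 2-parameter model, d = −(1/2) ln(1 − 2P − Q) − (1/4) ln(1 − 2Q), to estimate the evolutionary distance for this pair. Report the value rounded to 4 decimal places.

0.0834

Differing sites — 5:A/T (Tv); 17:G/A (Ti); 19:C/G (Tv).
Of the 3 differences, 1 transition and 2 transversions over 38 sites: P = 1/38 = 0.026316, Q = 2/38 = 0.052632.
d = −0.5·ln(0.894736) − 0.25·ln(0.894736) = −0.5·(-0.111227) − 0.25·(-0.111227) = 0.0834.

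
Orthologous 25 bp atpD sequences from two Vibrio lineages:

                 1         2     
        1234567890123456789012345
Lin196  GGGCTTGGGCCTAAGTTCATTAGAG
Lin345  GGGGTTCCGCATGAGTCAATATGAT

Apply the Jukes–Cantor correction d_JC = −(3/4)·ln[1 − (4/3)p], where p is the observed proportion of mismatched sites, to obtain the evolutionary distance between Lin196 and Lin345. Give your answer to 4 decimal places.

Differing sites — 4:C/G; 7:G/C; 8:G/C; 11:C/A; 13:A/G; 17:T/C; 18:C/A; 21:T/A; 22:A/T; 25:G/T.
p = 10/25 = 0.400000.
d = −0.75 · ln(1 − (4/3)·0.400000) = −0.75 · ln(0.466667) = −0.75 · (-0.762139) = 0.5716.

0.5716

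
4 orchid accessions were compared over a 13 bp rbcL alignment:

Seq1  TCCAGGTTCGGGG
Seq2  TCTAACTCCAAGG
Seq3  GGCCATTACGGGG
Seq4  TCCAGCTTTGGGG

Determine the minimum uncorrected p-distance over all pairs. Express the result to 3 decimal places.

0.154

Pairwise Hamming distances:
  Seq1 vs Seq2: 6
  Seq1 vs Seq3: 6
  Seq1 vs Seq4: 2
  Seq2 vs Seq3: 8
  Seq2 vs Seq4: 6
  Seq3 vs Seq4: 7
The smallest is 2 mismatches, between Seq1 and Seq4; p = 2/13 = 0.154.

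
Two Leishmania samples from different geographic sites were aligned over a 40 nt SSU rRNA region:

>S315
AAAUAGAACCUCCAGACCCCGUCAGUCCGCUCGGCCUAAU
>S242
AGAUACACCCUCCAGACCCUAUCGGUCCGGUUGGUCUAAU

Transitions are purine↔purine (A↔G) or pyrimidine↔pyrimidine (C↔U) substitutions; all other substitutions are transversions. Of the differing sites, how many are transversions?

3

Differing sites — 2:A/G (Ti); 6:G/C (Tv); 8:A/C (Tv); 20:C/U (Ti); 21:G/A (Ti); 24:A/G (Ti); 30:C/G (Tv); 32:C/U (Ti); 35:C/U (Ti).
Of the 9 differences, 6 transitions and 3 transversions, so the answer is 3.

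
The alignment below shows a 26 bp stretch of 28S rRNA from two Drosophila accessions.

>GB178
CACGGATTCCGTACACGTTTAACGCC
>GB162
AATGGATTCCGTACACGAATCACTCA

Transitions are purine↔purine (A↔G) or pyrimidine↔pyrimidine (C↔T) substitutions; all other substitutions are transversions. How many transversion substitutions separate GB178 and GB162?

The sequences differ at positions 1 (C/A, transversion), 3 (C/T, transition), 18 (T/A, transversion), 19 (T/A, transversion), 21 (A/C, transversion), 24 (G/T, transversion), 26 (C/A, transversion).
Of the 7 differences, 1 transition and 6 transversions, so the answer is 6.

6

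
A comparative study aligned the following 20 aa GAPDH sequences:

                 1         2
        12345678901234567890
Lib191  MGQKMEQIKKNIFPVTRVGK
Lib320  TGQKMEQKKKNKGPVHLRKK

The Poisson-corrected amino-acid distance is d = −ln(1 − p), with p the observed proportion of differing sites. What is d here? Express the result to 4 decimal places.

0.5108

Mismatches occur at site 1 (M/T), site 8 (I/K), site 12 (I/K), site 13 (F/G), site 16 (T/H), site 17 (R/L), site 18 (V/R), site 19 (G/K).
p = 8/20 = 0.400000.
d = −ln(1 − 0.400000) = −ln(0.600000) = 0.5108.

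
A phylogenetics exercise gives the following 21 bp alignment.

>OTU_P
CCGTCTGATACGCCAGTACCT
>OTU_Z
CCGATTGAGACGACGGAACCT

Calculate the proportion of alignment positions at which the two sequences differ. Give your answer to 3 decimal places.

0.286

Differing sites — 4:T/A; 5:C/T; 9:T/G; 13:C/A; 15:A/G; 17:T/A.
There are 6 differences over 21 sites, so p = 6/21 = 0.286.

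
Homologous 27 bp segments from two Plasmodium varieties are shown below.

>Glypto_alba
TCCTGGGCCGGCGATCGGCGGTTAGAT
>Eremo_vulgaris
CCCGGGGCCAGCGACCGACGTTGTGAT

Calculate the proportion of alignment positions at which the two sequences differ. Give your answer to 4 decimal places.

Mismatches occur at site 1 (T↔C), site 4 (T↔G), site 10 (G↔A), site 15 (T↔C), site 18 (G↔A), site 21 (G↔T), site 23 (T↔G), site 24 (A↔T).
There are 8 differences over 27 sites, so p = 8/27 = 0.2963.

0.2963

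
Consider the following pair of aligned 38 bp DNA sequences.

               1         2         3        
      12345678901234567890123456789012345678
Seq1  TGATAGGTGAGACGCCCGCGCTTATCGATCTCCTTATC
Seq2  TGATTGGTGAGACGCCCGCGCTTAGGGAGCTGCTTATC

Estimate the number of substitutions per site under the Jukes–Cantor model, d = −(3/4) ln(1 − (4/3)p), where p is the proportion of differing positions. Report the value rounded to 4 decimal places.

Mismatches occur at site 5 (A/T), site 25 (T/G), site 26 (C/G), site 29 (T/G), site 32 (C/G).
p = 5/38 = 0.131579.
d = −0.75 · ln(1 − (4/3)·0.131579) = −0.75 · ln(0.824561) = −0.75 · (-0.192904) = 0.1447.

0.1447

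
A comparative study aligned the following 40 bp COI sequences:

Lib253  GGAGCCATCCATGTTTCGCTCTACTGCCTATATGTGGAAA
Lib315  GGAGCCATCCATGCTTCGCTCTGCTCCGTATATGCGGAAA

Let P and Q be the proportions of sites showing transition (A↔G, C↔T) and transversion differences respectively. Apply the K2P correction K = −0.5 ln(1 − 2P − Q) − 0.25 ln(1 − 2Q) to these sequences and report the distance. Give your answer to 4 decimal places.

Mismatches occur at site 14 (T↔C, transition), site 23 (A↔G, transition), site 26 (G↔C, transversion), site 28 (C↔G, transversion), site 35 (T↔C, transition).
Of the 5 differences, 3 transitions and 2 transversions over 40 sites: P = 3/40 = 0.075000, Q = 2/40 = 0.050000.
d = −0.5·ln(0.800000) − 0.25·ln(0.900000) = −0.5·(-0.223144) − 0.25·(-0.105361) = 0.1379.

0.1379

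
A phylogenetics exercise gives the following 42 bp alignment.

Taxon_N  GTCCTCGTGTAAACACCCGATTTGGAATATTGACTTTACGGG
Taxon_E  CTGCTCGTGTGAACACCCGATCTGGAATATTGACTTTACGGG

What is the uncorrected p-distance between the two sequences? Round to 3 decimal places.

0.095

The sequences differ at positions 1 (G/C), 3 (C/G), 11 (A/G), 22 (T/C).
There are 4 differences over 42 sites, so p = 4/42 = 0.095.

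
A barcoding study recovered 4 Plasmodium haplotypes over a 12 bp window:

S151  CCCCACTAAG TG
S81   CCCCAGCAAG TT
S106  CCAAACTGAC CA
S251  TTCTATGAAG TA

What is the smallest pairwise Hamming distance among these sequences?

3

Pairwise Hamming distances:
  S151 vs S81: 3
  S151 vs S106: 6
  S151 vs S251: 6
  S81 vs S106: 8
  S81 vs S251: 6
  S106 vs S251: 9
The smallest is 3, between S151 and S81.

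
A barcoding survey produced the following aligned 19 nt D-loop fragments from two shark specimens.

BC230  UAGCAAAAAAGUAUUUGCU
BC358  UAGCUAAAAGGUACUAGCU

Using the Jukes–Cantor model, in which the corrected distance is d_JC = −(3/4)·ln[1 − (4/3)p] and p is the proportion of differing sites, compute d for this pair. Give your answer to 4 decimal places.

0.2471

Differing sites — 5:A/U; 10:A/G; 14:U/C; 16:U/A.
p = 4/19 = 0.210526.
d = −0.75 · ln(1 − (4/3)·0.210526) = −0.75 · ln(0.719299) = −0.75 · (-0.329478) = 0.2471.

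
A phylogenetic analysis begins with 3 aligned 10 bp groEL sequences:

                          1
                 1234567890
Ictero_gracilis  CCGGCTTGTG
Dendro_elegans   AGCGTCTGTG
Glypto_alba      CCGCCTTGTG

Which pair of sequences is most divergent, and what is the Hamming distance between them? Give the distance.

Pairwise Hamming distances:
  Ictero_gracilis vs Dendro_elegans: 5
  Ictero_gracilis vs Glypto_alba: 1
  Dendro_elegans vs Glypto_alba: 6
The largest is 6, between Dendro_elegans and Glypto_alba.

6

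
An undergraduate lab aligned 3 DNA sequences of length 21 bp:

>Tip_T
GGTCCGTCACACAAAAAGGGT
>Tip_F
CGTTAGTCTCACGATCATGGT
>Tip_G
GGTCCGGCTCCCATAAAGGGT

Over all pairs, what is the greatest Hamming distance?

10

Pairwise Hamming distances:
  Tip_T vs Tip_F: 8
  Tip_T vs Tip_G: 4
  Tip_F vs Tip_G: 10
The largest is 10, between Tip_F and Tip_G.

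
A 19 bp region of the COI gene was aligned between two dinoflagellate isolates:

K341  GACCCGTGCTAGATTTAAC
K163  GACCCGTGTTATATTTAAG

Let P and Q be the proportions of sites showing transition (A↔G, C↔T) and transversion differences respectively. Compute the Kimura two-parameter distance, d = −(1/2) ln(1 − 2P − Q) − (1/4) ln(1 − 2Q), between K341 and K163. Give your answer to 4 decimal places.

0.1773

Differing sites — 9:C/T (Ti); 12:G/T (Tv); 19:C/G (Tv).
Of the 3 differences, 1 transition and 2 transversions over 19 sites: P = 1/19 = 0.052632, Q = 2/19 = 0.105263.
d = −0.5·ln(0.789473) − 0.25·ln(0.789474) = −0.5·(-0.236390) − 0.25·(-0.236388) = 0.1773.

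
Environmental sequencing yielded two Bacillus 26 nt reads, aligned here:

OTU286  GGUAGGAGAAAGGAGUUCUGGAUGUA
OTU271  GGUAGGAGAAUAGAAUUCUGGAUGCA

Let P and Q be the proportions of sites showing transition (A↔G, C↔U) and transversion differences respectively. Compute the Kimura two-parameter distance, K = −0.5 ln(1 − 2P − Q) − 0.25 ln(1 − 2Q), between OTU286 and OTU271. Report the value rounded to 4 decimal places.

0.1768

Differing sites — 11:A/U (Tv); 12:G/A (Ti); 15:G/A (Ti); 25:U/C (Ti).
Of the 4 differences, 3 transitions and 1 transversion over 26 sites: P = 3/26 = 0.115385, Q = 1/26 = 0.038462.
d = −0.5·ln(0.730768) − 0.25·ln(0.923076) = −0.5·(-0.313659) − 0.25·(-0.080044) = 0.1768.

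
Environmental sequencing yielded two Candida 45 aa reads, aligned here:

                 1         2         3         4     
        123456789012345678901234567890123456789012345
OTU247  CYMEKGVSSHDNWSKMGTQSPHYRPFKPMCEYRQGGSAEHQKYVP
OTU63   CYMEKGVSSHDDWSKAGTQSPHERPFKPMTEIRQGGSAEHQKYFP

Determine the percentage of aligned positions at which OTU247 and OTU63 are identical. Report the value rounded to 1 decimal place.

The sequences differ at positions 12 (N/D), 16 (M/A), 23 (Y/E), 30 (C/T), 32 (Y/I), 44 (V/F).
39 of the 45 sites match, so the percent identity is 39/45 × 100 = 86.7%.

86.7%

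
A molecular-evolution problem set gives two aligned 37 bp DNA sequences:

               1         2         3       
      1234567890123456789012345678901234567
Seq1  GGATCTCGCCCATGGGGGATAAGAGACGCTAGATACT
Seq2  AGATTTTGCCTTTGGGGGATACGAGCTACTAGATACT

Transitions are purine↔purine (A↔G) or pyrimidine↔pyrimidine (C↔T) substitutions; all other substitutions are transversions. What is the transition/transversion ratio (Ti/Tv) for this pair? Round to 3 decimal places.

The sequences differ at positions 1 (G/A, transition), 5 (C/T, transition), 7 (C/T, transition), 11 (C/T, transition), 12 (A/T, transversion), 22 (A/C, transversion), 26 (A/C, transversion), 27 (C/T, transition), 28 (G/A, transition).
Of the 9 differences, 6 transitions and 3 transversions, so Ti/Tv = 6/3 = 2.000.

2.000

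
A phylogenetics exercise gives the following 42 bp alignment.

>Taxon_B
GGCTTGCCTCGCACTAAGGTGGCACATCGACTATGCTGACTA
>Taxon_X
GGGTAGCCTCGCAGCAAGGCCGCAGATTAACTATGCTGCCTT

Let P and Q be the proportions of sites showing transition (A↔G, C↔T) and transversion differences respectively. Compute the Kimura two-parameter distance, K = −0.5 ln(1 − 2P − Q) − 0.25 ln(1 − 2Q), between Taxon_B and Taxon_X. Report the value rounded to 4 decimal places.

0.3223

Mismatches occur at site 3 (C→G, transversion), site 5 (T→A, transversion), site 14 (C→G, transversion), site 15 (T→C, transition), site 20 (T→C, transition), site 21 (G→C, transversion), site 25 (C→G, transversion), site 28 (C→T, transition), site 29 (G→A, transition), site 39 (A→C, transversion), site 42 (A→T, transversion).
Of the 11 differences, 4 transitions and 7 transversions over 42 sites: P = 4/42 = 0.095238, Q = 7/42 = 0.166667.
d = −0.5·ln(0.642857) − 0.25·ln(0.666666) = −0.5·(-0.441833) − 0.25·(-0.405466) = 0.3223.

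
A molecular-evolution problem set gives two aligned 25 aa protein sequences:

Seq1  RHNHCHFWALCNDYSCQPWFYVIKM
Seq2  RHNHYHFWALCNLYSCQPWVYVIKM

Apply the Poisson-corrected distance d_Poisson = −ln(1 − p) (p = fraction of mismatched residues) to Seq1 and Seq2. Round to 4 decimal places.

Differing sites — 5:C/Y; 13:D/L; 20:F/V.
p = 3/25 = 0.120000.
d = −ln(1 − 0.120000) = −ln(0.880000) = 0.1278.

0.1278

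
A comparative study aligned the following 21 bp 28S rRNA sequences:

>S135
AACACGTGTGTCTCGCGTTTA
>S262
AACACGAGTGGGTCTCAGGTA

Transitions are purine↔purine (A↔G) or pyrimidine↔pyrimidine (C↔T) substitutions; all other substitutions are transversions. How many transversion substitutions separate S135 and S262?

Mismatches occur at site 7 (T/A, transversion), site 11 (T/G, transversion), site 12 (C/G, transversion), site 15 (G/T, transversion), site 17 (G/A, transition), site 18 (T/G, transversion), site 19 (T/G, transversion).
Of the 7 differences, 1 transition and 6 transversions, so the answer is 6.

6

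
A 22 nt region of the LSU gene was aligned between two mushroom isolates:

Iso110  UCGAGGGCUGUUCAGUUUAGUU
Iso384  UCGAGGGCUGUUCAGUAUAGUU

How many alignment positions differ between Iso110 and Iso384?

1

Differing sites — 17:U/A.
That gives 1 mismatch out of 22 aligned sites, so the Hamming distance is 1.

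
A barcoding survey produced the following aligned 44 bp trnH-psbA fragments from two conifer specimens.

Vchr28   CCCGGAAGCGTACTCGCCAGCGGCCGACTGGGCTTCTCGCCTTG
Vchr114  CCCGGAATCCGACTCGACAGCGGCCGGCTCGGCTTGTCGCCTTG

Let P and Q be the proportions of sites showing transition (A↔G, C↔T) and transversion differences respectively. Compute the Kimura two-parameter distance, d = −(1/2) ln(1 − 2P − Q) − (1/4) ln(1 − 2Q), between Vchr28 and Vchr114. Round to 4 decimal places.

0.1799

Mismatches occur at site 8 (G→T, transversion), site 10 (G→C, transversion), site 11 (T→G, transversion), site 17 (C→A, transversion), site 27 (A→G, transition), site 30 (G→C, transversion), site 36 (C→G, transversion).
Of the 7 differences, 1 transition and 6 transversions over 44 sites: P = 1/44 = 0.022727, Q = 6/44 = 0.136364.
d = −0.5·ln(0.818182) − 0.25·ln(0.727272) = −0.5·(-0.200670) − 0.25·(-0.318455) = 0.1799.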